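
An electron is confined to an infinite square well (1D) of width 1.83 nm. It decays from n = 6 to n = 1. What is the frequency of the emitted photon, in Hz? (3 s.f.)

f = 9.50×10^14 Hz

E_1 = h²/(8m_eL²) = 1.799×10^-20 J and ΔE = (6² − 1²)E_1 = 6.296×10^-19 J.
f = ΔE/h = 6.296×10^-19/6.626×10^-34 = 9.50×10^14 Hz.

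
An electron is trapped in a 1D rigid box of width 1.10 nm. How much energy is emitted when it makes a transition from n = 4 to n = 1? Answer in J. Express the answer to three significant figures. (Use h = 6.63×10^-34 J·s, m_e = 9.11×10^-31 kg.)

|ΔE| = 7.48×10^-19 J

E_1 = h²/(8m_eL²) = 4.985×10^-20 J.
|ΔE| = |4² − 1²|·E_1 = 15·4.985×10^-20 J = 7.48×10^-19 J.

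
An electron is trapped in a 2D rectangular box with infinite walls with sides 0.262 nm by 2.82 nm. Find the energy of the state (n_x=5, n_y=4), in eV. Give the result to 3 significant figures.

For a 2D rectangular well E = (h²/8m_e)·Σ n_i²/L_i² = (6.626×10^-34)²/(8·9.109×10^-31) · [5²/(0.262 nm)² + 4²/(2.82 nm)²].
Evaluating gives E = 2.206×10^-17 J = 138 eV.

E = 138 eV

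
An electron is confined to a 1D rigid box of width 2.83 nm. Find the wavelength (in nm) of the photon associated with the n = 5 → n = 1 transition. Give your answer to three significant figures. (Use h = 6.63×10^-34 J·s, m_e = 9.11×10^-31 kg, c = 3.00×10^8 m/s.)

λ = 1.10×10^3 nm

E_1 = h²/(8m_eL²) = 7.531×10^-21 J, so ΔE = (5² − 1²)E_1 = 1.807×10^-19 J.
λ = hc/ΔE = (6.63×10^-34·3.00×10^8)/1.807×10^-19 = 1.10×10^-6 m = 1.10×10^3 nm.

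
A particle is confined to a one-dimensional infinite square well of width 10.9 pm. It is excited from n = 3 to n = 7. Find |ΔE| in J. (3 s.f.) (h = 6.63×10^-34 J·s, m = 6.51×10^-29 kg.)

E_1 = h²/(8mL²) = 7.104×10^-18 J.
|ΔE| = |3² − 7²|·E_1 = 40·7.104×10^-18 J = 2.84×10^-16 J.

|ΔE| = 2.84×10^-16 J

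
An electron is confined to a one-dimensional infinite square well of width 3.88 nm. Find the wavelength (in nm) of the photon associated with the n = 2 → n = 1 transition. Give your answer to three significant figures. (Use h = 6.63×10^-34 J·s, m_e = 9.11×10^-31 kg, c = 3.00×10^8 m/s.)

E_1 = h²/(8m_eL²) = 4.006×10^-21 J, so ΔE = (2² − 1²)E_1 = 1.202×10^-20 J.
λ = hc/ΔE = (6.63×10^-34·3.00×10^8)/1.202×10^-20 = 1.65×10^-5 m = 1.65×10^4 nm.

λ = 1.65×10^4 nm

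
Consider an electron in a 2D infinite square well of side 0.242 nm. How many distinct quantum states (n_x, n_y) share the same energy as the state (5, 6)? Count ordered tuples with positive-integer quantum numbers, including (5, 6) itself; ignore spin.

The level has n_x² + n_y² = 61. The ordered positive-integer solutions are (5, 6), (6, 5).
That gives 2 states.

degeneracy = 2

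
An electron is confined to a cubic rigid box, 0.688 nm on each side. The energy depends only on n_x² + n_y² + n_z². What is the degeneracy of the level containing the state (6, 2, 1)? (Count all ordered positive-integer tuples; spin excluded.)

The level has n_x² + n_y² + n_z² = 41. The ordered positive-integer solutions are (1, 2, 6), (1, 6, 2), (2, 1, 6), (2, 6, 1), (3, 4, 4), (4, 3, 4), (4, 4, 3), (6, 1, 2), (6, 2, 1).
That gives 9 states.

degeneracy = 9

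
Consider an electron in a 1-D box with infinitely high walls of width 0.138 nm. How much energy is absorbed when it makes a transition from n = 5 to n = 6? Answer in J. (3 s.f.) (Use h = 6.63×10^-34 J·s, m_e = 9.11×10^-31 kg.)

|ΔE| = 3.48×10^-17 J

E_1 = h²/(8m_eL²) = 3.167×10^-18 J.
|ΔE| = |5² − 6²|·E_1 = 11·3.167×10^-18 J = 3.48×10^-17 J.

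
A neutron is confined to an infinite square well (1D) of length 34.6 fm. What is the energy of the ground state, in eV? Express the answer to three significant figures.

For an infinite well E_n = n²h²/(8m_nL²), so E_1 = h²/(8m_nL²) = (6.626×10^-34)²/(8·1.675×10^-27·(3.46×10^-14 m)²) = 2.737×10^-14 J.
Converting, E_1 = 2.737×10^-14 J / (1.602×10^-19 J/eV) = 1.71×10^5 eV.

E_1 = 1.71×10^5 eV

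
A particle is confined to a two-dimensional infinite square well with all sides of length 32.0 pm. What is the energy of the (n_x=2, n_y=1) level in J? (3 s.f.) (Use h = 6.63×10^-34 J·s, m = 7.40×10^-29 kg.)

For a 2D rectangular well E = (h²/8m)·Σ n_i²/L_i² = (6.63×10^-34)²/(8·7.40×10^-29) · [2²/(32.0 pm)² + 1²/(32.0 pm)²].
Evaluating gives E = 3.63×10^-18 J.

E = 3.63×10^-18 J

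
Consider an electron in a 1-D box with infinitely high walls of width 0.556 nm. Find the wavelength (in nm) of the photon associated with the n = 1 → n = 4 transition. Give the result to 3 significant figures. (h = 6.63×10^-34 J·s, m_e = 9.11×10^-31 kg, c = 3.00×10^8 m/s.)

λ = 68.0 nm

E_1 = h²/(8m_eL²) = 1.951×10^-19 J, so ΔE = (4² − 1²)E_1 = 2.927×10^-18 J.
λ = hc/ΔE = (6.63×10^-34·3.00×10^8)/2.927×10^-18 = 6.80×10^-8 m = 68.0 nm.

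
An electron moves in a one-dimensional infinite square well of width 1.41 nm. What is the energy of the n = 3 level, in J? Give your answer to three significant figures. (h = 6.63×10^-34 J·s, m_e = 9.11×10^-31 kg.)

E_3 = 2.73×10^-19 J

For an infinite well E_n = n²h²/(8m_eL²), so E_1 = h²/(8m_eL²) = (6.63×10^-34)²/(8·9.11×10^-31·(1.41×10^-9 m)²) = 3.034×10^-20 J.
Then E_3 = 3²·E_1 = 9·3.034×10^-20 J = 2.73×10^-19 J.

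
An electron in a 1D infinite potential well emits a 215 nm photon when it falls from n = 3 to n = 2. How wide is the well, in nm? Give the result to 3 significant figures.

L = 0.571 nm

The photon carries ΔE = hc/λ = 6.626×10^-34·2.998×10^8/2.15×10^-7 m = 9.239×10^-19 J.
Since ΔE = (3² − 2²)E_1, E_1 = 1.848×10^-19 J, and L = h/√(8m_eE_1) = 5.71×10^-10 m = 0.571 nm.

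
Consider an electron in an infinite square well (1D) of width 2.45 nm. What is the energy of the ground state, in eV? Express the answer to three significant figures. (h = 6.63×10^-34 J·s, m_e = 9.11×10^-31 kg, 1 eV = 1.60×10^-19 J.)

E_1 = 0.0628 eV

For an infinite well E_n = n²h²/(8m_eL²), so E_1 = h²/(8m_eL²) = (6.63×10^-34)²/(8·9.11×10^-31·(2.45×10^-9 m)²) = 1.005×10^-20 J.
Converting, E_1 = 1.005×10^-20 J / (1.60×10^-19 J/eV) = 0.0628 eV.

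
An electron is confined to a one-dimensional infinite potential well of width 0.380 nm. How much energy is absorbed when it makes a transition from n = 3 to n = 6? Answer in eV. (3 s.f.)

|ΔE| = 70.3 eV

E_1 = h²/(8m_eL²) = 4.172×10^-19 J.
|ΔE| = |3² − 6²|·E_1 = 27·4.172×10^-19 J = 1.126×10^-17 J = 70.3 eV.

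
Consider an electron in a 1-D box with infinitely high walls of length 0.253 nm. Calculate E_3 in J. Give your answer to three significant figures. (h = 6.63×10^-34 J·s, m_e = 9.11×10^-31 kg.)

For an infinite well E_n = n²h²/(8m_eL²), so E_1 = h²/(8m_eL²) = (6.63×10^-34)²/(8·9.11×10^-31·(2.53×10^-10 m)²) = 9.423×10^-19 J.
Then E_3 = 3²·E_1 = 9·9.423×10^-19 J = 8.48×10^-18 J.

E_3 = 8.48×10^-18 J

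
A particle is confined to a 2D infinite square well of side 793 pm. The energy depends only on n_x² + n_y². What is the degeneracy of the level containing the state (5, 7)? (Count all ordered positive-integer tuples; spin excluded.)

The level has n_x² + n_y² = 74. The ordered positive-integer solutions are (5, 7), (7, 5).
That gives 2 states.

degeneracy = 2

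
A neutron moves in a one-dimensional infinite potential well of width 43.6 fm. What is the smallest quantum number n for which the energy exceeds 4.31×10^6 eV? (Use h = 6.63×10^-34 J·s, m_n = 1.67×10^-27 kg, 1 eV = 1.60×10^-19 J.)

E_1 = h²/(8m_nL²) = 1.731×10^-14 J = 1.082×10^5 eV.
Need n² > 4.31×10^6/1.082×10^5 = 39.83, i.e. n > 6.311.
The smallest integer satisfying this is n = 7.

n = 7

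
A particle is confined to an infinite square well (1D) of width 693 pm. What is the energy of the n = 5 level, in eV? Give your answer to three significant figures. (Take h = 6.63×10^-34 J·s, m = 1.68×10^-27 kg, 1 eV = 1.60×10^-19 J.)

E_5 = 0.0106 eV

For an infinite well E_n = n²h²/(8mL²), so E_1 = h²/(8mL²) = (6.63×10^-34)²/(8·1.68×10^-27·(6.93×10^-10 m)²) = 6.810×10^-23 J.
Then E_5 = 5²·E_1 = 25·6.810×10^-23 J = 1.702×10^-21 J.
Converting, E_5 = 1.702×10^-21 J / (1.60×10^-19 J/eV) = 0.0106 eV.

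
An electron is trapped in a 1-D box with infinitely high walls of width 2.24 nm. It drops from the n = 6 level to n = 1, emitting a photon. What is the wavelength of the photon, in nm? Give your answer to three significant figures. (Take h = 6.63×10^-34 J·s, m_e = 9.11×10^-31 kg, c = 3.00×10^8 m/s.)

E_1 = h²/(8m_eL²) = 1.202×10^-20 J, so ΔE = (6² − 1²)E_1 = 4.207×10^-19 J.
λ = hc/ΔE = (6.63×10^-34·3.00×10^8)/4.207×10^-19 = 4.73×10^-7 m = 473 nm.

λ = 473 nm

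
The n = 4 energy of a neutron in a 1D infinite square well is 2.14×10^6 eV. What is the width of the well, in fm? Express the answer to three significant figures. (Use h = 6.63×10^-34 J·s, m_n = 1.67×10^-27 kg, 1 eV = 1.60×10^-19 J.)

L = 39.2 fm

From E_n = n²h²/(8m_nL²), L = n·h/√(8m_nE_n).
E_4 = 2.14×10^6 eV = 3.424×10^-13 J, so L = 4·6.63×10^-34/√(8·1.67×10^-27·3.424×10^-13) = 3.92×10^-14 m = 39.2 fm.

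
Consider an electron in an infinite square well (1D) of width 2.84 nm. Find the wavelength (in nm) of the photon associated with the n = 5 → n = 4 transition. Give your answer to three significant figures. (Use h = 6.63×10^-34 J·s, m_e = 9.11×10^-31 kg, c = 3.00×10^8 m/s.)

E_1 = h²/(8m_eL²) = 7.478×10^-21 J, so ΔE = (5² − 4²)E_1 = 6.730×10^-20 J.
λ = hc/ΔE = (6.63×10^-34·3.00×10^8)/6.730×10^-20 = 2.96×10^-6 m = 2.96×10^3 nm.

λ = 2.96×10^3 nm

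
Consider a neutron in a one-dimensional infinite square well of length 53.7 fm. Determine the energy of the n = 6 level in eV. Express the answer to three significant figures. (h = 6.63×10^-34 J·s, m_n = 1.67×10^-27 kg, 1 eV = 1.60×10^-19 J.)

E_6 = 2.57×10^6 eV

For an infinite well E_n = n²h²/(8m_nL²), so E_1 = h²/(8m_nL²) = (6.63×10^-34)²/(8·1.67×10^-27·(5.37×10^-14 m)²) = 1.141×10^-14 J.
Then E_6 = 6²·E_1 = 36·1.141×10^-14 J = 4.108×10^-13 J.
Converting, E_6 = 4.108×10^-13 J / (1.60×10^-19 J/eV) = 2.57×10^6 eV.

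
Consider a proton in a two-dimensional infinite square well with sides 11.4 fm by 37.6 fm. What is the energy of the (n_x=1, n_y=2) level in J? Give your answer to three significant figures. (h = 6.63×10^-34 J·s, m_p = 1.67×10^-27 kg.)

E = 3.46×10^-13 J

For a 2D rectangular well E = (h²/8m_p)·Σ n_i²/L_i² = (6.63×10^-34)²/(8·1.67×10^-27) · [1²/(11.4 fm)² + 2²/(37.6 fm)²].
Evaluating gives E = 3.46×10^-13 J.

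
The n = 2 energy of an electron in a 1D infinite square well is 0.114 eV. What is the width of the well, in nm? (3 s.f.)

L = 3.63 nm

From E_n = n²h²/(8m_eL²), L = n·h/√(8m_eE_n).
E_2 = 0.114 eV = 1.826×10^-20 J, so L = 2·6.626×10^-34/√(8·9.109×10^-31·1.826×10^-20) = 3.63×10^-9 m = 3.63 nm.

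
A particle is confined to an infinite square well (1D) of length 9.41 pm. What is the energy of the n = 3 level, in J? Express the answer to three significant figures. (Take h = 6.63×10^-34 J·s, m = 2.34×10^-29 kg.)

For an infinite well E_n = n²h²/(8mL²), so E_1 = h²/(8mL²) = (6.63×10^-34)²/(8·2.34×10^-29·(9.41×10^-12 m)²) = 2.652×10^-17 J.
Then E_3 = 3²·E_1 = 9·2.652×10^-17 J = 2.39×10^-16 J.

E_3 = 2.39×10^-16 J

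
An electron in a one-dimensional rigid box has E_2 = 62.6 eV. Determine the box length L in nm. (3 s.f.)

From E_n = n²h²/(8m_eL²), L = n·h/√(8m_eE_n).
E_2 = 62.6 eV = 1.003×10^-17 J, so L = 2·6.626×10^-34/√(8·9.109×10^-31·1.003×10^-17) = 1.55×10^-10 m = 0.155 nm.

L = 0.155 nm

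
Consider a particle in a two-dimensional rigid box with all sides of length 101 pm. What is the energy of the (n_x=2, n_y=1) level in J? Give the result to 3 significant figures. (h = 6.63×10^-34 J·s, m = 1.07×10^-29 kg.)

E = 2.52×10^-18 J

For a 2D rectangular well E = (h²/8m)·Σ n_i²/L_i² = (6.63×10^-34)²/(8·1.07×10^-29) · [2²/(101 pm)² + 1²/(101 pm)²].
Evaluating gives E = 2.52×10^-18 J.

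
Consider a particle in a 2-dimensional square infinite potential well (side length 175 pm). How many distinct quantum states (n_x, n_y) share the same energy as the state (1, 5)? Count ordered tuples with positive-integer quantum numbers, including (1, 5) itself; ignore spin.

The level has n_x² + n_y² = 26. The ordered positive-integer solutions are (1, 5), (5, 1).
That gives 2 states.

degeneracy = 2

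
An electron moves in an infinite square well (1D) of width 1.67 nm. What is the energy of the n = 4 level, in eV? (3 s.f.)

For an infinite well E_n = n²h²/(8m_eL²), so E_1 = h²/(8m_eL²) = (6.626×10^-34)²/(8·9.109×10^-31·(1.67×10^-9 m)²) = 2.160×10^-20 J.
Then E_4 = 4²·E_1 = 16·2.160×10^-20 J = 3.456×10^-19 J.
Converting, E_4 = 3.456×10^-19 J / (1.602×10^-19 J/eV) = 2.16 eV.

E_4 = 2.16 eV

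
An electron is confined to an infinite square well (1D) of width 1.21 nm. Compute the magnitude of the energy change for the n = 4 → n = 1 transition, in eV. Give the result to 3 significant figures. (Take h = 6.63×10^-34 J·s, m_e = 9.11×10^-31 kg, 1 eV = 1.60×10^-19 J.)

|ΔE| = 3.86 eV

E_1 = h²/(8m_eL²) = 4.120×10^-20 J.
|ΔE| = |4² − 1²|·E_1 = 15·4.120×10^-20 J = 6.180×10^-19 J = 3.86 eV.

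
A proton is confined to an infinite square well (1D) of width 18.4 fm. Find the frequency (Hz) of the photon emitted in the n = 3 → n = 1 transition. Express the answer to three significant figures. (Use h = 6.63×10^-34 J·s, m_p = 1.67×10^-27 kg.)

E_1 = h²/(8m_pL²) = 9.718×10^-14 J and ΔE = (3² − 1²)E_1 = 7.774×10^-13 J.
f = ΔE/h = 7.774×10^-13/6.63×10^-34 = 1.17×10^21 Hz.

f = 1.17×10^21 Hz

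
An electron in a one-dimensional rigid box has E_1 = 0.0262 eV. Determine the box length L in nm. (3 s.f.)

From E_n = n²h²/(8m_eL²), L = n·h/√(8m_eE_n).
E_1 = 0.0262 eV = 4.197×10^-21 J, so L = 1·6.626×10^-34/√(8·9.109×10^-31·4.197×10^-21) = 3.79×10^-9 m = 3.79 nm.

L = 3.79 nm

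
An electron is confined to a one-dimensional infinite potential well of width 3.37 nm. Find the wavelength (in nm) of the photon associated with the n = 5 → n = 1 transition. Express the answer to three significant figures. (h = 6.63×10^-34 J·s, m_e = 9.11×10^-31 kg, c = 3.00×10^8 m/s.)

E_1 = h²/(8m_eL²) = 5.311×10^-21 J, so ΔE = (5² − 1²)E_1 = 1.275×10^-19 J.
λ = hc/ΔE = (6.63×10^-34·3.00×10^8)/1.275×10^-19 = 1.56×10^-6 m = 1.56×10^3 nm.

λ = 1.56×10^3 nm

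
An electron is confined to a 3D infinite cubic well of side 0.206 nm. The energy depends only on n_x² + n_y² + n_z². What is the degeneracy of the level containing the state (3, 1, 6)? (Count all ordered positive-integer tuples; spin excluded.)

The level has n_x² + n_y² + n_z² = 46. The ordered positive-integer solutions are (1, 3, 6), (1, 6, 3), (3, 1, 6), (3, 6, 1), (6, 1, 3), (6, 3, 1).
That gives 6 states.

degeneracy = 6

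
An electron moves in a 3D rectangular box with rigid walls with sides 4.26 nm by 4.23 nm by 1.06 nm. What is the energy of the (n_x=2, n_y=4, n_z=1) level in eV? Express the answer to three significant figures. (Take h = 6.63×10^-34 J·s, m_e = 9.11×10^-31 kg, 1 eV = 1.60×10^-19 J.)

For a 3D rectangular well E = (h²/8m_e)·Σ n_i²/L_i² = (6.63×10^-34)²/(8·9.11×10^-31) · [2²/(4.26 nm)² + 4²/(4.23 nm)² + 1²/(1.06 nm)²].
Evaluating gives E = 1.209×10^-19 J = 0.756 eV.

E = 0.756 eV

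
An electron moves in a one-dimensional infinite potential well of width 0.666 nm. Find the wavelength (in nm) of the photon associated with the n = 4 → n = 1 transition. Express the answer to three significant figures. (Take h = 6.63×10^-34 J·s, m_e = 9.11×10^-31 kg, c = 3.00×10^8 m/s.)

E_1 = h²/(8m_eL²) = 1.360×10^-19 J, so ΔE = (4² − 1²)E_1 = 2.040×10^-18 J.
λ = hc/ΔE = (6.63×10^-34·3.00×10^8)/2.040×10^-18 = 9.75×10^-8 m = 97.5 nm.

λ = 97.5 nm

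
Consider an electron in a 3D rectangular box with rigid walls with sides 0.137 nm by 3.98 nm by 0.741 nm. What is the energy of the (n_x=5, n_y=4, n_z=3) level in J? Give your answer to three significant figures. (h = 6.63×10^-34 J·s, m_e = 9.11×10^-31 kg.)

E = 8.14×10^-17 J

For a 3D rectangular well E = (h²/8m_e)·Σ n_i²/L_i² = (6.63×10^-34)²/(8·9.11×10^-31) · [5²/(0.137 nm)² + 4²/(3.98 nm)² + 3²/(0.741 nm)²].
Evaluating gives E = 8.14×10^-17 J.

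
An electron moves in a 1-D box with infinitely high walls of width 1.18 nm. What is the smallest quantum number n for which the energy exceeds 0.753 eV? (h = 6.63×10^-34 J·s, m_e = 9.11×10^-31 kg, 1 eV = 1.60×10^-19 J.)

E_1 = h²/(8m_eL²) = 4.332×10^-20 J = 0.2707 eV.
Need n² > 0.753/0.2707 = 2.782, i.e. n > 1.668.
The smallest integer satisfying this is n = 2.

n = 2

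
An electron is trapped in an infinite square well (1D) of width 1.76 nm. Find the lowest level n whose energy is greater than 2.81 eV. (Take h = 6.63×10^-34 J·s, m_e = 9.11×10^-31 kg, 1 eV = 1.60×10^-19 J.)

E_1 = h²/(8m_eL²) = 1.947×10^-20 J = 0.1217 eV.
Need n² > 2.81/0.1217 = 23.09, i.e. n > 4.805.
The smallest integer satisfying this is n = 5.

n = 5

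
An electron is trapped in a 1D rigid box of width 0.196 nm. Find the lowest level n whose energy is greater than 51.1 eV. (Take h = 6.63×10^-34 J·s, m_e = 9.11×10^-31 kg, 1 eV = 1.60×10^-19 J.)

n = 3

E_1 = h²/(8m_eL²) = 1.570×10^-18 J = 9.812 eV.
Need n² > 51.1/9.812 = 5.208, i.e. n > 2.282.
The smallest integer satisfying this is n = 3.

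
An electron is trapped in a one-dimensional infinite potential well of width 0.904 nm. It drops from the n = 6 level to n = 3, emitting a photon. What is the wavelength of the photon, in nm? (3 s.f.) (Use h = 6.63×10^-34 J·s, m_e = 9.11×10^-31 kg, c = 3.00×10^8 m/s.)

λ = 99.8 nm

E_1 = h²/(8m_eL²) = 7.380×10^-20 J, so ΔE = (6² − 3²)E_1 = 1.993×10^-18 J.
λ = hc/ΔE = (6.63×10^-34·3.00×10^8)/1.993×10^-18 = 9.98×10^-8 m = 99.8 nm.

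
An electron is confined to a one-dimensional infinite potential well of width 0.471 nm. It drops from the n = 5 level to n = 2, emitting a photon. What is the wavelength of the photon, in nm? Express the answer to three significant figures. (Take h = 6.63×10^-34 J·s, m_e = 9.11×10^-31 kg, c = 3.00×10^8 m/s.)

λ = 34.8 nm

E_1 = h²/(8m_eL²) = 2.719×10^-19 J, so ΔE = (5² − 2²)E_1 = 5.710×10^-18 J.
λ = hc/ΔE = (6.63×10^-34·3.00×10^8)/5.710×10^-18 = 3.48×10^-8 m = 34.8 nm.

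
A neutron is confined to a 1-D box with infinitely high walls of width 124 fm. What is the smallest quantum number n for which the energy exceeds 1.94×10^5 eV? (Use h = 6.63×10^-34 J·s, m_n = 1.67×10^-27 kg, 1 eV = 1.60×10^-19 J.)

n = 4

E_1 = h²/(8m_nL²) = 2.140×10^-15 J = 1.338×10^4 eV.
Need n² > 1.94×10^5/1.338×10^4 = 14.50, i.e. n > 3.808.
The smallest integer satisfying this is n = 4.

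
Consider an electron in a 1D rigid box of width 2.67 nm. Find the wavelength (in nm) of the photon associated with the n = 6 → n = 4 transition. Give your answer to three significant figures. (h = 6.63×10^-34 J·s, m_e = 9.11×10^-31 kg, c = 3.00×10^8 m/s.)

λ = 1.18×10^3 nm

E_1 = h²/(8m_eL²) = 8.461×10^-21 J, so ΔE = (6² − 4²)E_1 = 1.692×10^-19 J.
λ = hc/ΔE = (6.63×10^-34·3.00×10^8)/1.692×10^-19 = 1.18×10^-6 m = 1.18×10^3 nm.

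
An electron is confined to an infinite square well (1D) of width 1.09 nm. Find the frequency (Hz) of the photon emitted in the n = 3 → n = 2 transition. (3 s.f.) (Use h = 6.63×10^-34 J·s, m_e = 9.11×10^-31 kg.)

E_1 = h²/(8m_eL²) = 5.077×10^-20 J and ΔE = (3² − 2²)E_1 = 2.539×10^-19 J.
f = ΔE/h = 2.539×10^-19/6.63×10^-34 = 3.83×10^14 Hz.

f = 3.83×10^14 Hz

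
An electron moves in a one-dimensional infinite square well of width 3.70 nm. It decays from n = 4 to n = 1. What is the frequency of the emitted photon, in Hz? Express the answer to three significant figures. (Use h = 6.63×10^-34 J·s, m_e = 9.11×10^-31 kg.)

E_1 = h²/(8m_eL²) = 4.406×10^-21 J and ΔE = (4² − 1²)E_1 = 6.609×10^-20 J.
f = ΔE/h = 6.609×10^-20/6.63×10^-34 = 9.97×10^13 Hz.

f = 9.97×10^13 Hz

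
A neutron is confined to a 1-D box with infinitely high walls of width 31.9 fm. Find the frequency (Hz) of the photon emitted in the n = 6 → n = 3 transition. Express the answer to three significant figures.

E_1 = h²/(8m_nL²) = 3.220×10^-14 J and ΔE = (6² − 3²)E_1 = 8.694×10^-13 J.
f = ΔE/h = 8.694×10^-13/6.626×10^-34 = 1.31×10^21 Hz.

f = 1.31×10^21 Hz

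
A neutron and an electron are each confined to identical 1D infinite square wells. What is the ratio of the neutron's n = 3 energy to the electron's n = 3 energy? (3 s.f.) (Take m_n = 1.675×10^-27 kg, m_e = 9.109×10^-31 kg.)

E_n ∝ 1/m at fixed n and L, so the ratio is m_e/m_n = 9.109×10^-31/1.675×10^-27 = 5.44×10^-4.

5.44×10^-4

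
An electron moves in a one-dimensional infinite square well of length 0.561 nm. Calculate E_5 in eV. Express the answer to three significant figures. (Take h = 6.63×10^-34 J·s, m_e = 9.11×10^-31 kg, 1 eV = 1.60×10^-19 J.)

E_5 = 29.9 eV

For an infinite well E_n = n²h²/(8m_eL²), so E_1 = h²/(8m_eL²) = (6.63×10^-34)²/(8·9.11×10^-31·(5.61×10^-10 m)²) = 1.916×10^-19 J.
Then E_5 = 5²·E_1 = 25·1.916×10^-19 J = 4.790×10^-18 J.
Converting, E_5 = 4.790×10^-18 J / (1.60×10^-19 J/eV) = 29.9 eV.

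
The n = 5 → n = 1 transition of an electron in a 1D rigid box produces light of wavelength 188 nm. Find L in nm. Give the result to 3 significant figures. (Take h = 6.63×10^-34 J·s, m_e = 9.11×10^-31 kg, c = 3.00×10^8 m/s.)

The photon carries ΔE = hc/λ = 6.63×10^-34·3.00×10^8/1.88×10^-7 m = 1.058×10^-18 J.
Since ΔE = (5² − 1²)E_1, E_1 = 4.408×10^-20 J, and L = h/√(8m_eE_1) = 1.17×10^-9 m = 1.17 nm.

L = 1.17 nm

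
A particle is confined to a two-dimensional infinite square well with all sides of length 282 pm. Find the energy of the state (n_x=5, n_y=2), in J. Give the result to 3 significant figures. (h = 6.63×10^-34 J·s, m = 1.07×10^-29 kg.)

E = 1.87×10^-18 J

For a 2D rectangular well E = (h²/8m)·Σ n_i²/L_i² = (6.63×10^-34)²/(8·1.07×10^-29) · [5²/(282 pm)² + 2²/(282 pm)²].
Evaluating gives E = 1.87×10^-18 J.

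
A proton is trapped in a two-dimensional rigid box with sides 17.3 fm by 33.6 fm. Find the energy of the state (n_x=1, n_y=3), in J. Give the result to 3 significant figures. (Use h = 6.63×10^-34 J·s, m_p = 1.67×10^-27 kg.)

For a 2D rectangular well E = (h²/8m_p)·Σ n_i²/L_i² = (6.63×10^-34)²/(8·1.67×10^-27) · [1²/(17.3 fm)² + 3²/(33.6 fm)²].
Evaluating gives E = 3.72×10^-13 J.

E = 3.72×10^-13 J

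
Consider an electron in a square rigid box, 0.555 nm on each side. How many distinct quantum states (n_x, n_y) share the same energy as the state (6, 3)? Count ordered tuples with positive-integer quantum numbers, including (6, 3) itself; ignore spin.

degeneracy = 2

The level has n_x² + n_y² = 45. The ordered positive-integer solutions are (3, 6), (6, 3).
That gives 2 states.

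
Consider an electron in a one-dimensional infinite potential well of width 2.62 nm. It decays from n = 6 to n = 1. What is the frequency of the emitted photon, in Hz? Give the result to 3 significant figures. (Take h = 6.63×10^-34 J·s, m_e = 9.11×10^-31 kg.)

E_1 = h²/(8m_eL²) = 8.787×10^-21 J and ΔE = (6² − 1²)E_1 = 3.075×10^-19 J.
f = ΔE/h = 3.075×10^-19/6.63×10^-34 = 4.64×10^14 Hz.

f = 4.64×10^14 Hz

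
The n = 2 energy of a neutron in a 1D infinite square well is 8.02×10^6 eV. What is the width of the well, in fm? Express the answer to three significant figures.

From E_n = n²h²/(8m_nL²), L = n·h/√(8m_nE_n).
E_2 = 8.02×10^6 eV = 1.285×10^-12 J, so L = 2·6.626×10^-34/√(8·1.675×10^-27·1.285×10^-12) = 1.01×10^-14 m = 10.1 fm.

L = 10.1 fm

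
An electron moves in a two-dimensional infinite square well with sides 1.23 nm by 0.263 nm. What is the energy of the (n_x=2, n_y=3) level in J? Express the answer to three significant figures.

For a 2D rectangular well E = (h²/8m_e)·Σ n_i²/L_i² = (6.626×10^-34)²/(8·9.109×10^-31) · [2²/(1.23 nm)² + 3²/(0.263 nm)²].
Evaluating gives E = 8.00×10^-18 J.

E = 8.00×10^-18 J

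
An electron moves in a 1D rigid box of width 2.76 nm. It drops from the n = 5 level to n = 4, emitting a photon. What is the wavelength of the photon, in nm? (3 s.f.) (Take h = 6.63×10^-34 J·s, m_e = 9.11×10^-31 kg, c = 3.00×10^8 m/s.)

λ = 2.79×10^3 nm

E_1 = h²/(8m_eL²) = 7.918×10^-21 J, so ΔE = (5² − 4²)E_1 = 7.126×10^-20 J.
λ = hc/ΔE = (6.63×10^-34·3.00×10^8)/7.126×10^-20 = 2.79×10^-6 m = 2.79×10^3 nm.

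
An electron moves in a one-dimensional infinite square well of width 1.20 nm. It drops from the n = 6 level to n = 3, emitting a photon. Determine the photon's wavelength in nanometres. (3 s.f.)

λ = 176 nm

E_1 = h²/(8m_eL²) = 4.184×10^-20 J, so ΔE = (6² − 3²)E_1 = 1.130×10^-18 J.
λ = hc/ΔE = (6.626×10^-34·2.998×10^8)/1.130×10^-18 = 1.76×10^-7 m = 176 nm.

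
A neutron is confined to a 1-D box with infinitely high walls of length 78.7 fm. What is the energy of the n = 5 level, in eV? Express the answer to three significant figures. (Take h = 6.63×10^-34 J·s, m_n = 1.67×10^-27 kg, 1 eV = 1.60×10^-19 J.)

E_5 = 8.30×10^5 eV

For an infinite well E_n = n²h²/(8m_nL²), so E_1 = h²/(8m_nL²) = (6.63×10^-34)²/(8·1.67×10^-27·(7.87×10^-14 m)²) = 5.312×10^-15 J.
Then E_5 = 5²·E_1 = 25·5.312×10^-15 J = 1.328×10^-13 J.
Converting, E_5 = 1.328×10^-13 J / (1.60×10^-19 J/eV) = 8.30×10^5 eV.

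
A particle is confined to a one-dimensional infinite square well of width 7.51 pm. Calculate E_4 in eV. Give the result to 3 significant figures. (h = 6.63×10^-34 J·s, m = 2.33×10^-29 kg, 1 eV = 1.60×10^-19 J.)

E_4 = 4.18×10^3 eV

For an infinite well E_n = n²h²/(8mL²), so E_1 = h²/(8mL²) = (6.63×10^-34)²/(8·2.33×10^-29·(7.51×10^-12 m)²) = 4.181×10^-17 J.
Then E_4 = 4²·E_1 = 16·4.181×10^-17 J = 6.690×10^-16 J.
Converting, E_4 = 6.690×10^-16 J / (1.60×10^-19 J/eV) = 4.18×10^3 eV.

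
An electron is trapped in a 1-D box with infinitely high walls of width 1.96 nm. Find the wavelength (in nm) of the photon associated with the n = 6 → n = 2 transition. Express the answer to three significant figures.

λ = 396 nm

E_1 = h²/(8m_eL²) = 1.568×10^-20 J, so ΔE = (6² − 2²)E_1 = 5.018×10^-19 J.
λ = hc/ΔE = (6.626×10^-34·2.998×10^8)/5.018×10^-19 = 3.96×10^-7 m = 396 nm.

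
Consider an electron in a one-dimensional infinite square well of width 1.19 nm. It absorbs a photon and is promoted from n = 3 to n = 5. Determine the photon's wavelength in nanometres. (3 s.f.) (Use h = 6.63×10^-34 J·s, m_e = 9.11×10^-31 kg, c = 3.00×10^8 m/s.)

λ = 292 nm

E_1 = h²/(8m_eL²) = 4.259×10^-20 J, so ΔE = (5² − 3²)E_1 = 6.814×10^-19 J.
λ = hc/ΔE = (6.63×10^-34·3.00×10^8)/6.814×10^-19 = 2.92×10^-7 m = 292 nm.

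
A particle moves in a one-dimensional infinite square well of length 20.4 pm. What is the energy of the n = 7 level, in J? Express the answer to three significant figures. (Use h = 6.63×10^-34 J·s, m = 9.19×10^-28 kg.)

E_7 = 7.04×10^-18 J

For an infinite well E_n = n²h²/(8mL²), so E_1 = h²/(8mL²) = (6.63×10^-34)²/(8·9.19×10^-28·(2.04×10^-11 m)²) = 1.437×10^-19 J.
Then E_7 = 7²·E_1 = 49·1.437×10^-19 J = 7.04×10^-18 J.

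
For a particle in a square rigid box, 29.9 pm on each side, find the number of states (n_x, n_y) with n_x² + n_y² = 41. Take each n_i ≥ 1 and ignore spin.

degeneracy = 2

The level has n_x² + n_y² = 41. The ordered positive-integer solutions are (4, 5), (5, 4).
That gives 2 states.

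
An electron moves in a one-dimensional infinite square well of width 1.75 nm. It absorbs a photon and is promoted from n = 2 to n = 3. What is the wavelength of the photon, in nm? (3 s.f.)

λ = 2.02×10^3 nm

E_1 = h²/(8m_eL²) = 1.967×10^-20 J, so ΔE = (3² − 2²)E_1 = 9.835×10^-20 J.
λ = hc/ΔE = (6.626×10^-34·2.998×10^8)/9.835×10^-20 = 2.02×10^-6 m = 2.02×10^3 nm.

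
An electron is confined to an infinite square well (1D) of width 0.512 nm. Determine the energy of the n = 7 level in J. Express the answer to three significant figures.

E_7 = 1.13×10^-17 J

For an infinite well E_n = n²h²/(8m_eL²), so E_1 = h²/(8m_eL²) = (6.626×10^-34)²/(8·9.109×10^-31·(5.12×10^-10 m)²) = 2.298×10^-19 J.
Then E_7 = 7²·E_1 = 49·2.298×10^-19 J = 1.13×10^-17 J.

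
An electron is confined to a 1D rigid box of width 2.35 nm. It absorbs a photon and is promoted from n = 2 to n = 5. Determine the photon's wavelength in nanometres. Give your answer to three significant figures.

λ = 867 nm

E_1 = h²/(8m_eL²) = 1.091×10^-20 J, so ΔE = (5² − 2²)E_1 = 2.291×10^-19 J.
λ = hc/ΔE = (6.626×10^-34·2.998×10^8)/2.291×10^-19 = 8.67×10^-7 m = 867 nm.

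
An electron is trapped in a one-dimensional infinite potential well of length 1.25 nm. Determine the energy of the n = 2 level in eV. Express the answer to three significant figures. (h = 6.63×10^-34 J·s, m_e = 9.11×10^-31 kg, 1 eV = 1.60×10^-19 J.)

For an infinite well E_n = n²h²/(8m_eL²), so E_1 = h²/(8m_eL²) = (6.63×10^-34)²/(8·9.11×10^-31·(1.25×10^-9 m)²) = 3.860×10^-20 J.
Then E_2 = 2²·E_1 = 4·3.860×10^-20 J = 1.544×10^-19 J.
Converting, E_2 = 1.544×10^-19 J / (1.60×10^-19 J/eV) = 0.965 eV.

E_2 = 0.965 eV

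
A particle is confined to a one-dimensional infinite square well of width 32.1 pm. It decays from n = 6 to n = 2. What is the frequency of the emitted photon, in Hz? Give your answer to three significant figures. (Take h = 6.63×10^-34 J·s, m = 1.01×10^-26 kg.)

f = 2.55×10^14 Hz

E_1 = h²/(8mL²) = 5.280×10^-21 J and ΔE = (6² − 2²)E_1 = 1.690×10^-19 J.
f = ΔE/h = 1.690×10^-19/6.63×10^-34 = 2.55×10^14 Hz.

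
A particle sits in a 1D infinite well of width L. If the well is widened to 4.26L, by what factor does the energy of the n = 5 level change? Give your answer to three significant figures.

E_n ∝ 1/L², so the energy scales by 1/4.26² = 0.0551.

0.0551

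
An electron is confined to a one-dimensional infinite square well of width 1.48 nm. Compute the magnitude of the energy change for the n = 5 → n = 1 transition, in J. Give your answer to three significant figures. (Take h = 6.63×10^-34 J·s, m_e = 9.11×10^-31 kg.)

E_1 = h²/(8m_eL²) = 2.754×10^-20 J.
|ΔE| = |5² − 1²|·E_1 = 24·2.754×10^-20 J = 6.61×10^-19 J.

|ΔE| = 6.61×10^-19 J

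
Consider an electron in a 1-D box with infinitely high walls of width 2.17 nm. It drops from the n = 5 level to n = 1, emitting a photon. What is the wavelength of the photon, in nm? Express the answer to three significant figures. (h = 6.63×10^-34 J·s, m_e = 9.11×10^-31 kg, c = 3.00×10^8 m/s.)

E_1 = h²/(8m_eL²) = 1.281×10^-20 J, so ΔE = (5² − 1²)E_1 = 3.074×10^-19 J.
λ = hc/ΔE = (6.63×10^-34·3.00×10^8)/3.074×10^-19 = 6.47×10^-7 m = 647 nm.

λ = 647 nm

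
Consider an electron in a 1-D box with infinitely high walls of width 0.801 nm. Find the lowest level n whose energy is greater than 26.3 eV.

n = 7

E_1 = h²/(8m_eL²) = 9.390×10^-20 J = 0.5861 eV.
Need n² > 26.3/0.5861 = 44.87, i.e. n > 6.699.
The smallest integer satisfying this is n = 7.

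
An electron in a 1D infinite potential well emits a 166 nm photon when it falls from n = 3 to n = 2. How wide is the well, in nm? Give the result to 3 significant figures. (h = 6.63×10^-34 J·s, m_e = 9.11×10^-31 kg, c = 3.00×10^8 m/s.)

The photon carries ΔE = hc/λ = 6.63×10^-34·3.00×10^8/1.66×10^-7 m = 1.198×10^-18 J.
Since ΔE = (3² − 2²)E_1, E_1 = 2.396×10^-19 J, and L = h/√(8m_eE_1) = 5.02×10^-10 m = 0.502 nm.

L = 0.502 nm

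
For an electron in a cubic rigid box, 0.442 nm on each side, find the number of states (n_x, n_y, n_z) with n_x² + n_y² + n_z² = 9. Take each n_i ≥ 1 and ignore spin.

The level has n_x² + n_y² + n_z² = 9. The ordered positive-integer solutions are (1, 2, 2), (2, 1, 2), (2, 2, 1).
That gives 3 states.

degeneracy = 3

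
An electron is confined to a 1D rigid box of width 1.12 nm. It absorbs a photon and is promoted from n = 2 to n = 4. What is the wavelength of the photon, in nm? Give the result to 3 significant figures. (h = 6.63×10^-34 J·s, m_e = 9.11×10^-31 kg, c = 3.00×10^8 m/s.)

E_1 = h²/(8m_eL²) = 4.808×10^-20 J, so ΔE = (4² − 2²)E_1 = 5.770×10^-19 J.
λ = hc/ΔE = (6.63×10^-34·3.00×10^8)/5.770×10^-19 = 3.45×10^-7 m = 345 nm.

λ = 345 nm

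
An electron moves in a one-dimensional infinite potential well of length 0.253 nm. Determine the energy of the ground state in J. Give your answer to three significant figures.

E_1 = 9.41×10^-19 J

For an infinite well E_n = n²h²/(8m_eL²), so E_1 = h²/(8m_eL²) = (6.626×10^-34)²/(8·9.109×10^-31·(2.53×10^-10 m)²) = 9.412×10^-19 J.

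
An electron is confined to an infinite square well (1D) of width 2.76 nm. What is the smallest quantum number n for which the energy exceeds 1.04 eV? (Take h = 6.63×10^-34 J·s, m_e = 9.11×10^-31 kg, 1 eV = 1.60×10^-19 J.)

E_1 = h²/(8m_eL²) = 7.918×10^-21 J = 0.04949 eV.
Need n² > 1.04/0.04949 = 21.01, i.e. n > 4.584.
The smallest integer satisfying this is n = 5.

n = 5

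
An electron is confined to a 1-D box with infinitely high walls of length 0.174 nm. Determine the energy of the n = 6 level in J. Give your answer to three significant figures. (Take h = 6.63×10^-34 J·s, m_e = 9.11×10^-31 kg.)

For an infinite well E_n = n²h²/(8m_eL²), so E_1 = h²/(8m_eL²) = (6.63×10^-34)²/(8·9.11×10^-31·(1.74×10^-10 m)²) = 1.992×10^-18 J.
Then E_6 = 6²·E_1 = 36·1.992×10^-18 J = 7.17×10^-17 J.

E_6 = 7.17×10^-17 J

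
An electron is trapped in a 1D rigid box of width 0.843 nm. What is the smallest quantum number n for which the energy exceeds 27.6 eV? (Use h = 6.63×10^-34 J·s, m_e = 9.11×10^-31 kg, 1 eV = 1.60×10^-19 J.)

n = 8

E_1 = h²/(8m_eL²) = 8.487×10^-20 J = 0.5304 eV.
Need n² > 27.6/0.5304 = 52.04, i.e. n > 7.214.
The smallest integer satisfying this is n = 8.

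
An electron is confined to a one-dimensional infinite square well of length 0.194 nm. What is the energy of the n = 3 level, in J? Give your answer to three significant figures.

E_3 = 1.44×10^-17 J

For an infinite well E_n = n²h²/(8m_eL²), so E_1 = h²/(8m_eL²) = (6.626×10^-34)²/(8·9.109×10^-31·(1.94×10^-10 m)²) = 1.601×10^-18 J.
Then E_3 = 3²·E_1 = 9·1.601×10^-18 J = 1.44×10^-17 J.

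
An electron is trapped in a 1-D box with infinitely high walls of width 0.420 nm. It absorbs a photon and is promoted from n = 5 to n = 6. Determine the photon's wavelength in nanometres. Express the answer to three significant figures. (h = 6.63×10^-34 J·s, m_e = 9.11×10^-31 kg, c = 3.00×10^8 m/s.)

E_1 = h²/(8m_eL²) = 3.419×10^-19 J, so ΔE = (6² − 5²)E_1 = 3.761×10^-18 J.
λ = hc/ΔE = (6.63×10^-34·3.00×10^8)/3.761×10^-18 = 5.29×10^-8 m = 52.9 nm.

λ = 52.9 nm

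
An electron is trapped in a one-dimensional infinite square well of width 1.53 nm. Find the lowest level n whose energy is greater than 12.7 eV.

E_1 = h²/(8m_eL²) = 2.574×10^-20 J = 0.1607 eV.
Need n² > 12.7/0.1607 = 79.03, i.e. n > 8.890.
The smallest integer satisfying this is n = 9.

n = 9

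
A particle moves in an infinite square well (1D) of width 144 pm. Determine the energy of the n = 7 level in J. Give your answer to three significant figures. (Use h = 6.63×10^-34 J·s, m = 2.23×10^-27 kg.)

For an infinite well E_n = n²h²/(8mL²), so E_1 = h²/(8mL²) = (6.63×10^-34)²/(8·2.23×10^-27·(1.44×10^-10 m)²) = 1.188×10^-21 J.
Then E_7 = 7²·E_1 = 49·1.188×10^-21 J = 5.82×10^-20 J.

E_7 = 5.82×10^-20 J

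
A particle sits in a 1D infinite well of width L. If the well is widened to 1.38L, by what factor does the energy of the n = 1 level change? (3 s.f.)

E_n ∝ 1/L², so the energy scales by 1/1.38² = 0.525.

0.525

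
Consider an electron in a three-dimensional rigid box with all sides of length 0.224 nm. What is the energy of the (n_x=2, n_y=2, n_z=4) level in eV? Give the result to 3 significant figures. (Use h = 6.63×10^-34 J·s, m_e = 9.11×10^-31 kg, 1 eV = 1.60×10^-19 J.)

For a 3D rectangular well E = (h²/8m_e)·Σ n_i²/L_i² = (6.63×10^-34)²/(8·9.11×10^-31) · [2²/(0.224 nm)² + 2²/(0.224 nm)² + 4²/(0.224 nm)²].
Evaluating gives E = 2.885×10^-17 J = 180 eV.

E = 180 eV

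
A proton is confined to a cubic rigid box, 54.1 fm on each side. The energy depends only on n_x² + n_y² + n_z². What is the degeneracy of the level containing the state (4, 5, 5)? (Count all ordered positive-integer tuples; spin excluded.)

The level has n_x² + n_y² + n_z² = 66. The ordered positive-integer solutions are (1, 1, 8), (1, 4, 7), (1, 7, 4), (1, 8, 1), (4, 1, 7), (4, 5, 5), (4, 7, 1), (5, 4, 5), (5, 5, 4), (7, 1, 4), (7, 4, 1), (8, 1, 1).
That gives 12 states.

degeneracy = 12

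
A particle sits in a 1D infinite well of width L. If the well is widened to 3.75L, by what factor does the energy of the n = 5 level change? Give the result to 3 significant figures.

0.0711

E_n ∝ 1/L², so the energy scales by 1/3.75² = 0.0711.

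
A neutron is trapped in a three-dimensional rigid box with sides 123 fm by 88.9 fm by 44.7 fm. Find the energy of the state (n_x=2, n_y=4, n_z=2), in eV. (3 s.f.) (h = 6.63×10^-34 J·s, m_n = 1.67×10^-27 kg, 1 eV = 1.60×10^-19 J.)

For a 3D rectangular well E = (h²/8m_n)·Σ n_i²/L_i² = (6.63×10^-34)²/(8·1.67×10^-27) · [2²/(123 fm)² + 4²/(88.9 fm)² + 2²/(44.7 fm)²].
Evaluating gives E = 1.412×10^-13 J = 8.82×10^5 eV.

E = 8.82×10^5 eV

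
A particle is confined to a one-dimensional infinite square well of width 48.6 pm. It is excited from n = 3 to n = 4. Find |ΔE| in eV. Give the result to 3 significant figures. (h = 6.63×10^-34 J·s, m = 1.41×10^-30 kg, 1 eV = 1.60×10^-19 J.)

E_1 = h²/(8mL²) = 1.650×10^-17 J.
|ΔE| = |3² − 4²|·E_1 = 7·1.650×10^-17 J = 1.155×10^-16 J = 722 eV.

|ΔE| = 722 eV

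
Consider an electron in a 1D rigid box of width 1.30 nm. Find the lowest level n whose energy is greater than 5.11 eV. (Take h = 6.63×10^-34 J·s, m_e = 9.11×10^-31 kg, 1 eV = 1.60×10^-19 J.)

E_1 = h²/(8m_eL²) = 3.569×10^-20 J = 0.2231 eV.
Need n² > 5.11/0.2231 = 22.90, i.e. n > 4.785.
The smallest integer satisfying this is n = 5.

n = 5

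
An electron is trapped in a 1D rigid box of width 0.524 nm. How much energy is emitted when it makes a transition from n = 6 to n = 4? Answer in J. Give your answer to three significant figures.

E_1 = h²/(8m_eL²) = 2.194×10^-19 J.
|ΔE| = |6² − 4²|·E_1 = 20·2.194×10^-19 J = 4.39×10^-18 J.

|ΔE| = 4.39×10^-18 J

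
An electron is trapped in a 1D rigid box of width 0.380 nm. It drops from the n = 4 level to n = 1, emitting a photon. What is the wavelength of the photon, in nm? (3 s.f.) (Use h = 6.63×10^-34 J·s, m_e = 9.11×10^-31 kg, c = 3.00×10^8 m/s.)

E_1 = h²/(8m_eL²) = 4.177×10^-19 J, so ΔE = (4² − 1²)E_1 = 6.266×10^-18 J.
λ = hc/ΔE = (6.63×10^-34·3.00×10^8)/6.266×10^-18 = 3.17×10^-8 m = 31.7 nm.

λ = 31.7 nm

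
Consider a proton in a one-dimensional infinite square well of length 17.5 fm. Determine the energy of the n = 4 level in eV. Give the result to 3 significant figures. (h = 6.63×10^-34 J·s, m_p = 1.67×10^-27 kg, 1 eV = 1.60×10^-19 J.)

E_4 = 1.07×10^7 eV

For an infinite well E_n = n²h²/(8m_pL²), so E_1 = h²/(8m_pL²) = (6.63×10^-34)²/(8·1.67×10^-27·(1.75×10^-14 m)²) = 1.074×10^-13 J.
Then E_4 = 4²·E_1 = 16·1.074×10^-13 J = 1.718×10^-12 J.
Converting, E_4 = 1.718×10^-12 J / (1.60×10^-19 J/eV) = 1.07×10^7 eV.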